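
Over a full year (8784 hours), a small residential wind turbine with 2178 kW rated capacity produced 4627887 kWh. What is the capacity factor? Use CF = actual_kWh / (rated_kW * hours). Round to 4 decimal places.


Capacity factor = actual output / maximum possible output
Maximum possible = rated * hours = 2178 * 8784 = 19131552 kWh
CF = 4627887 / 19131552
CF = 0.2419

0.2419


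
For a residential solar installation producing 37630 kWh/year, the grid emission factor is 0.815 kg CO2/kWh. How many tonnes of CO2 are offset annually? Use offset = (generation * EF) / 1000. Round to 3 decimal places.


CO2 offset in kg = generation * emission_factor
CO2 offset = 37630 * 0.815 = 30668.45 kg
Convert to tonnes:
  CO2 offset = 30668.45 / 1000 = 30.668 tonnes

30.668


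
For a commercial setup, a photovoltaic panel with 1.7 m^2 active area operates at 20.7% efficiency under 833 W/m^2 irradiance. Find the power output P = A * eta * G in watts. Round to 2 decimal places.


Use the solar power formula P = A * eta * G.
Given: A = 1.7 m^2, eta = 0.207, G = 833 W/m^2
P = 1.7 * 0.207 * 833
P = 293.13 W

293.13


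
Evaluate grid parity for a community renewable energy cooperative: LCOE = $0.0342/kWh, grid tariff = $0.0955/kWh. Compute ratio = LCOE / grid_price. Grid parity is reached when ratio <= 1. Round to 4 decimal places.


Compare LCOE to grid price:
  LCOE = $0.0342/kWh, Grid price = $0.0955/kWh
  Ratio = LCOE / grid_price = 0.0342 / 0.0955 = 0.3581
  Grid parity achieved (ratio <= 1)? yes

0.3581


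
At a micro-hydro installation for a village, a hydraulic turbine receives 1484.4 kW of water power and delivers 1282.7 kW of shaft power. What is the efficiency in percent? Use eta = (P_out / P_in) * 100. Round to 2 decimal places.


Turbine efficiency = (output power / input power) * 100
eta = (1282.7 / 1484.4) * 100
eta = 86.41%

86.41


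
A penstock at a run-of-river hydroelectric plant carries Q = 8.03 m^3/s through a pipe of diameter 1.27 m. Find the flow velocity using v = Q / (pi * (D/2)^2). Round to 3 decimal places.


Compute pipe cross-sectional area:
  A = pi * (D/2)^2 = pi * (1.27/2)^2 = 1.2668 m^2
Calculate velocity:
  v = Q / A = 8.03 / 1.2668
  v = 6.339 m/s

6.339


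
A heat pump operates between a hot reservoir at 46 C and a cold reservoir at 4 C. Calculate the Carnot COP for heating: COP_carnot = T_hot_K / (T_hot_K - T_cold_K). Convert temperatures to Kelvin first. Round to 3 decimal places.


Convert to Kelvin:
  T_hot = 46 + 273.15 = 319.15 K
  T_cold = 4 + 273.15 = 277.15 K
Apply Carnot COP formula:
  COP = T_hot_K / (T_hot_K - T_cold_K) = 319.15 / 42.0
  COP = 7.599

7.599


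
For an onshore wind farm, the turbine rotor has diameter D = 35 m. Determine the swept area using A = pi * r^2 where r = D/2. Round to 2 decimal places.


Compute the rotor radius:
  r = D / 2 = 35 / 2 = 17.5 m
Calculate swept area:
  A = pi * r^2 = pi * 17.5^2
  A = 962.11 m^2

962.11


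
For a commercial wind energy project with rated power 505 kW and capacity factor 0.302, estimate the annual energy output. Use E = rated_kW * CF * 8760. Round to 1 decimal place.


Annual energy = rated_kW * capacity_factor * hours_per_year
Given: P_rated = 505 kW, CF = 0.302, hours = 8760
E = 505 * 0.302 * 8760
E = 1335987.6 kWh

1335987.6


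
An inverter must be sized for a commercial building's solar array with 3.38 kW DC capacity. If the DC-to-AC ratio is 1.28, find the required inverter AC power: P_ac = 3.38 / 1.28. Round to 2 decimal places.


The inverter AC capacity is determined by the DC/AC ratio.
Given: P_dc = 3.38 kW, DC/AC ratio = 1.28
P_ac = P_dc / ratio = 3.38 / 1.28
P_ac = 2.64 kW

2.64


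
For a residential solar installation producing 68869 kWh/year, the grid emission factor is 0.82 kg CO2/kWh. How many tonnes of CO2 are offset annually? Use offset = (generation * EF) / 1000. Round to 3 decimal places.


CO2 offset in kg = generation * emission_factor
CO2 offset = 68869 * 0.82 = 56472.58 kg
Convert to tonnes:
  CO2 offset = 56472.58 / 1000 = 56.473 tonnes

56.473


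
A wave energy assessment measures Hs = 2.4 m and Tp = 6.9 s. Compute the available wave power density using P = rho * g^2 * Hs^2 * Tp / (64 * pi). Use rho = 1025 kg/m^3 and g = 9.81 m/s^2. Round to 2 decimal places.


Apply wave power formula:
  g^2 = 9.81^2 = 96.2361
  Hs^2 = 2.4^2 = 5.76
  Numerator = rho * g^2 * Hs^2 * Tp = 1025 * 96.2361 * 5.76 * 6.9 = 3920427.75
  Denominator = 64 * pi = 201.0619
  P = 3920427.75 / 201.0619 = 19498.61 W/m

19498.61


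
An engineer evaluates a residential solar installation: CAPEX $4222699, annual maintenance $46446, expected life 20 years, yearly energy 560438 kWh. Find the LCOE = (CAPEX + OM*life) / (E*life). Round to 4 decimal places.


Total cost = CAPEX + OM * lifetime = 4222699 + 46446 * 20 = 4222699 + 928920 = 5151619
Total generation = annual * lifetime = 560438 * 20 = 11208760 kWh
LCOE = 5151619 / 11208760
LCOE = 0.4596 $/kWh

0.4596


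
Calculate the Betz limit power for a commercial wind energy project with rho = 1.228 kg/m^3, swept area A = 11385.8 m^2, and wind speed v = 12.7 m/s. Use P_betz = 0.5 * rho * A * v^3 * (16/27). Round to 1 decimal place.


The Betz coefficient Cp_max = 16/27 = 0.5926
v^3 = 12.7^3 = 2048.383
P_betz = 0.5 * rho * A * v^3 * Cp_max
P_betz = 0.5 * 1.228 * 11385.8 * 2048.383 * 0.5926
P_betz = 8485927.2 W

8485927.2


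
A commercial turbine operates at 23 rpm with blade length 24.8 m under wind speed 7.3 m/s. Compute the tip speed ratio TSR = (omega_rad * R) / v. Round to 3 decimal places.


Convert rotational speed to rad/s:
  omega = 23 * 2 * pi / 60 = 2.4086 rad/s
Compute tip speed:
  v_tip = omega * R = 2.4086 * 24.8 = 59.732 m/s
Tip speed ratio:
  TSR = v_tip / v_wind = 59.732 / 7.3 = 8.182

8.182


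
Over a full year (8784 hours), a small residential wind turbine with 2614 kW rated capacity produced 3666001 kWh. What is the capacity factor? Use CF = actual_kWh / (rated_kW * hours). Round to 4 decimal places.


Capacity factor = actual output / maximum possible output
Maximum possible = rated * hours = 2614 * 8784 = 22961376 kWh
CF = 3666001 / 22961376
CF = 0.1597

0.1597


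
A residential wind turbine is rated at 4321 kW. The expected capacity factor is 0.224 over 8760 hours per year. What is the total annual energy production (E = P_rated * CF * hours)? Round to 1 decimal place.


Annual energy = rated_kW * capacity_factor * hours_per_year
Given: P_rated = 4321 kW, CF = 0.224, hours = 8760
E = 4321 * 0.224 * 8760
E = 8478839.0 kWh

8478839.0


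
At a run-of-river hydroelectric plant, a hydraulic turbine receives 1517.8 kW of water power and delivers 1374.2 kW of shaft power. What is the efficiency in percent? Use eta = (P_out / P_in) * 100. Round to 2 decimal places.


Turbine efficiency = (output power / input power) * 100
eta = (1374.2 / 1517.8) * 100
eta = 90.54%

90.54


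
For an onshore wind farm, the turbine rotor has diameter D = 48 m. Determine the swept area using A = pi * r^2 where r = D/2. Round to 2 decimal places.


Compute the rotor radius:
  r = D / 2 = 48 / 2 = 24.0 m
Calculate swept area:
  A = pi * r^2 = pi * 24.0^2
  A = 1809.56 m^2

1809.56


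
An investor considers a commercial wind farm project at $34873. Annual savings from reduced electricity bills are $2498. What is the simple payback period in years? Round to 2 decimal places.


Simple payback period = initial cost / annual savings
Payback = 34873 / 2498
Payback = 13.96 years

13.96


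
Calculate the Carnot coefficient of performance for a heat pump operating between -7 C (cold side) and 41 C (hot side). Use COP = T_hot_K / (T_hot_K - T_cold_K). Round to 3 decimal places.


Convert to Kelvin:
  T_hot = 41 + 273.15 = 314.15 K
  T_cold = -7 + 273.15 = 266.15 K
Apply Carnot COP formula:
  COP = T_hot_K / (T_hot_K - T_cold_K) = 314.15 / 48.0
  COP = 6.545

6.545


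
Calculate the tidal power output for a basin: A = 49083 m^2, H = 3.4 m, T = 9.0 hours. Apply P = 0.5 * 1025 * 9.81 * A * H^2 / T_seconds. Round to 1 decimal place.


Convert period to seconds: T = 9.0 * 3600 = 32400.0 s
H^2 = 3.4^2 = 11.56
P = 0.5 * rho * g * A * H^2 / T
P = 0.5 * 1025 * 9.81 * 49083 * 11.56 / 32400.0
P = 88045.4 W

88045.4


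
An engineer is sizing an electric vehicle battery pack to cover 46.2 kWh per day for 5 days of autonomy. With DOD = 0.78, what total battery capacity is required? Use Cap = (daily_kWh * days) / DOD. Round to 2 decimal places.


Total energy needed = daily * days = 46.2 * 5 = 231.0 kWh
Account for depth of discharge:
  Cap = total_energy / DOD = 231.0 / 0.78
  Cap = 296.15 kWh

296.15


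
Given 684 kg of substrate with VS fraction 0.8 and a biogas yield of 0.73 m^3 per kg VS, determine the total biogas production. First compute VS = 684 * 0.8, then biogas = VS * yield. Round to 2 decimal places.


Compute volatile solids:
  VS = mass * VS_fraction = 684 * 0.8 = 547.2 kg
Calculate biogas volume:
  Biogas = VS * specific_yield = 547.2 * 0.73
  Biogas = 399.46 m^3

399.46


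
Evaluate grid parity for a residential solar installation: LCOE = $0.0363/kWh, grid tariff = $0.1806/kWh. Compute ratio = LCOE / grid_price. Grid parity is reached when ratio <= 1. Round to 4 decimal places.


Compare LCOE to grid price:
  LCOE = $0.0363/kWh, Grid price = $0.1806/kWh
  Ratio = LCOE / grid_price = 0.0363 / 0.1806 = 0.2010
  Grid parity achieved (ratio <= 1)? yes

0.2010


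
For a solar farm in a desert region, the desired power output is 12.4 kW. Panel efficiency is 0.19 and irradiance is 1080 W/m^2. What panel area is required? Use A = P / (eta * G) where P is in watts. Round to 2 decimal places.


Convert target power to watts: P = 12.4 * 1000 = 12400.0 W
Compute denominator: eta * G = 0.19 * 1080 = 205.2
Required area A = P / (eta * G) = 12400.0 / 205.2
A = 60.43 m^2

60.43


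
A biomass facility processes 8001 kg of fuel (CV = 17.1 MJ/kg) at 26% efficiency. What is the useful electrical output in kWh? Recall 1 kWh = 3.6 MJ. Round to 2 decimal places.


Total energy = mass * CV = 8001 * 17.1 = 136817.1 MJ
Useful energy = total * eta = 136817.1 * 0.26 = 35572.45 MJ
Convert to kWh: 35572.45 / 3.6
Useful energy = 9881.24 kWh

9881.24


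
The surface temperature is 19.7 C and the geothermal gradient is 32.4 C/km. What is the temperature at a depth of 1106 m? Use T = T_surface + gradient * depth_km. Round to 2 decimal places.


Convert depth to km: 1106 / 1000 = 1.106 km
Temperature increase = gradient * depth_km = 32.4 * 1.106 = 35.83 C
Temperature at depth = T_surface + delta_T = 19.7 + 35.83
T = 55.53 C

55.53


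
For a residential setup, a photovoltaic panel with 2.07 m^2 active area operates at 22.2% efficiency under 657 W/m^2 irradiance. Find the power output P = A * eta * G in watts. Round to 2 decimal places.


Use the solar power formula P = A * eta * G.
Given: A = 2.07 m^2, eta = 0.222, G = 657 W/m^2
P = 2.07 * 0.222 * 657
P = 301.92 W

301.92


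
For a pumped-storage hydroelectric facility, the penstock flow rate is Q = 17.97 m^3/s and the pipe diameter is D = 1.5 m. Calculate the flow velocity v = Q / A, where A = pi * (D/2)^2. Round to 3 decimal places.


Compute pipe cross-sectional area:
  A = pi * (D/2)^2 = pi * (1.5/2)^2 = 1.7671 m^2
Calculate velocity:
  v = Q / A = 17.97 / 1.7671
  v = 10.169 m/s

10.169


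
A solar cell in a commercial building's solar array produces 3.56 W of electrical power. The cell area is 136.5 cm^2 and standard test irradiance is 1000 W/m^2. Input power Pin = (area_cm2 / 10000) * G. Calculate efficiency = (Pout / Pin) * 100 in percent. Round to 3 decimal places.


First compute the input power:
  Pin = area_cm2 / 10000 * G = 136.5 / 10000 * 1000 = 13.65 W
Then compute efficiency:
  Efficiency = (Pout / Pin) * 100 = (3.56 / 13.65) * 100
  Efficiency = 26.081%

26.081


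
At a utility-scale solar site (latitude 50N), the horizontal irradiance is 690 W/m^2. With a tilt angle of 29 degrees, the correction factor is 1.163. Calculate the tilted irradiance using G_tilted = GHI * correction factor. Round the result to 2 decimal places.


Identify the given values:
  GHI = 690 W/m^2, tilt correction factor = 1.163
Apply the formula G_tilted = GHI * factor:
  G_tilted = 690 * 1.163
  G_tilted = 802.47 W/m^2

802.47


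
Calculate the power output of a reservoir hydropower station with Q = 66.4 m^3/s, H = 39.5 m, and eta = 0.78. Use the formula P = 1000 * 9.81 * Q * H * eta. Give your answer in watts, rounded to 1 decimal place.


Apply the hydropower formula P = rho * g * Q * H * eta
rho * g = 1000 * 9.81 = 9810.0
P = 9810.0 * 66.4 * 39.5 * 0.78
P = 20069141.0 W

20069141.0


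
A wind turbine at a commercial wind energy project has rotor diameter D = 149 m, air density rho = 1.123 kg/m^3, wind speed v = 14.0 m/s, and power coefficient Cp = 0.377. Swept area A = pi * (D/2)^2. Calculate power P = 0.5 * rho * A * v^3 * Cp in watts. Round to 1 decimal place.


Step 1 -- Compute swept area:
  A = pi * (D/2)^2 = pi * (149/2)^2 = 17436.62 m^2
Step 2 -- Apply wind power equation:
  P = 0.5 * rho * A * v^3 * Cp
  v^3 = 14.0^3 = 2744.0
  P = 0.5 * 1.123 * 17436.62 * 2744.0 * 0.377
  P = 10128325.2 W

10128325.2


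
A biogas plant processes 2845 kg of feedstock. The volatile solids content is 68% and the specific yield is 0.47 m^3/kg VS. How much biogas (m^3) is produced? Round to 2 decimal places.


Compute volatile solids:
  VS = mass * VS_fraction = 2845 * 0.68 = 1934.6 kg
Calculate biogas volume:
  Biogas = VS * specific_yield = 1934.6 * 0.47
  Biogas = 909.26 m^3

909.26


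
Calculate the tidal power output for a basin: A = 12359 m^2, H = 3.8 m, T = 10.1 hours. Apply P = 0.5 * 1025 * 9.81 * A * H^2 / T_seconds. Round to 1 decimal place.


Convert period to seconds: T = 10.1 * 3600 = 36360.0 s
H^2 = 3.8^2 = 14.44
P = 0.5 * rho * g * A * H^2 / T
P = 0.5 * 1025 * 9.81 * 12359 * 14.44 / 36360.0
P = 24676.8 W

24676.8


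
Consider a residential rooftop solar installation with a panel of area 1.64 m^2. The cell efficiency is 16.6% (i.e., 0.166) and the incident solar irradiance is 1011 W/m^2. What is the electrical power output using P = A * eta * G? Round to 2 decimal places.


Use the solar power formula P = A * eta * G.
Given: A = 1.64 m^2, eta = 0.166, G = 1011 W/m^2
P = 1.64 * 0.166 * 1011
P = 275.23 W

275.23


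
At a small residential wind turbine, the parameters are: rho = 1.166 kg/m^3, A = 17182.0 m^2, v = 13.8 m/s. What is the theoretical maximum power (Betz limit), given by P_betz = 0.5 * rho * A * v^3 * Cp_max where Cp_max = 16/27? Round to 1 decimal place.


The Betz coefficient Cp_max = 16/27 = 0.5926
v^3 = 13.8^3 = 2628.072
P_betz = 0.5 * rho * A * v^3 * Cp_max
P_betz = 0.5 * 1.166 * 17182.0 * 2628.072 * 0.5926
P_betz = 15600400.5 W

15600400.5


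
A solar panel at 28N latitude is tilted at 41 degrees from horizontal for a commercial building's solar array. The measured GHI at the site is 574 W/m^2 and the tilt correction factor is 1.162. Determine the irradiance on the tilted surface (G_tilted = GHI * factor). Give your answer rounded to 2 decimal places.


Identify the given values:
  GHI = 574 W/m^2, tilt correction factor = 1.162
Apply the formula G_tilted = GHI * factor:
  G_tilted = 574 * 1.162
  G_tilted = 666.99 W/m^2

666.99


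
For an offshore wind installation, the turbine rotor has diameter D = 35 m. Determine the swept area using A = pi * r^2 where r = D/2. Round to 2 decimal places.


Compute the rotor radius:
  r = D / 2 = 35 / 2 = 17.5 m
Calculate swept area:
  A = pi * r^2 = pi * 17.5^2
  A = 962.11 m^2

962.11


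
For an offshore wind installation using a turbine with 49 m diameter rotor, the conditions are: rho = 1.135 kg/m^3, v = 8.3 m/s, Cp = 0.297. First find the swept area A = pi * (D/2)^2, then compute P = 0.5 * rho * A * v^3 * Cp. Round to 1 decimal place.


Step 1 -- Compute swept area:
  A = pi * (D/2)^2 = pi * (49/2)^2 = 1885.74 m^2
Step 2 -- Apply wind power equation:
  P = 0.5 * rho * A * v^3 * Cp
  v^3 = 8.3^3 = 571.787
  P = 0.5 * 1.135 * 1885.74 * 571.787 * 0.297
  P = 181735.0 W

181735.0


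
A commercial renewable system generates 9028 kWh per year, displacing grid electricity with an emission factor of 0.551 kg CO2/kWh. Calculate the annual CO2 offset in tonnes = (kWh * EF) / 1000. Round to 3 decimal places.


CO2 offset in kg = generation * emission_factor
CO2 offset = 9028 * 0.551 = 4974.43 kg
Convert to tonnes:
  CO2 offset = 4974.43 / 1000 = 4.974 tonnes

4.974


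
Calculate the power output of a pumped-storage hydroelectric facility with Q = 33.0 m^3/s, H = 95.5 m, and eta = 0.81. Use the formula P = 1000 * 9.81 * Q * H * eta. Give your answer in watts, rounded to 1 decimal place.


Apply the hydropower formula P = rho * g * Q * H * eta
rho * g = 1000 * 9.81 = 9810.0
P = 9810.0 * 33.0 * 95.5 * 0.81
P = 25042134.2 W

25042134.2


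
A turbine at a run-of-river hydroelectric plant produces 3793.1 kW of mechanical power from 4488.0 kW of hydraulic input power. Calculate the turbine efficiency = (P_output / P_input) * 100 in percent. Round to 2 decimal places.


Turbine efficiency = (output power / input power) * 100
eta = (3793.1 / 4488.0) * 100
eta = 84.52%

84.52


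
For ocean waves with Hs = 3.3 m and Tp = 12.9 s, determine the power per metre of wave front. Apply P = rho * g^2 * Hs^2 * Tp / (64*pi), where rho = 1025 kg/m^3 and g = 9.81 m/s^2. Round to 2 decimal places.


Apply wave power formula:
  g^2 = 9.81^2 = 96.2361
  Hs^2 = 3.3^2 = 10.89
  Numerator = rho * g^2 * Hs^2 * Tp = 1025 * 96.2361 * 10.89 * 12.9 = 13857327.15
  Denominator = 64 * pi = 201.0619
  P = 13857327.15 / 201.0619 = 68920.69 W/m

68920.69


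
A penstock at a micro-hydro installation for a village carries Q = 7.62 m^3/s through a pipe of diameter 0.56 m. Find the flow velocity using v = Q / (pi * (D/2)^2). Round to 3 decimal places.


Compute pipe cross-sectional area:
  A = pi * (D/2)^2 = pi * (0.56/2)^2 = 0.2463 m^2
Calculate velocity:
  v = Q / A = 7.62 / 0.2463
  v = 30.938 m/s

30.938


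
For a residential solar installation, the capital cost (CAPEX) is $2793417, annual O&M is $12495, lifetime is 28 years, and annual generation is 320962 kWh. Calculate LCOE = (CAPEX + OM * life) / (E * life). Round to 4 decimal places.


Total cost = CAPEX + OM * lifetime = 2793417 + 12495 * 28 = 2793417 + 349860 = 3143277
Total generation = annual * lifetime = 320962 * 28 = 8986936 kWh
LCOE = 3143277 / 8986936
LCOE = 0.3498 $/kWh

0.3498


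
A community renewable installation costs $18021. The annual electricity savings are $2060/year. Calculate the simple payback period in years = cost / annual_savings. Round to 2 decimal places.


Simple payback period = initial cost / annual savings
Payback = 18021 / 2060
Payback = 8.75 years

8.75


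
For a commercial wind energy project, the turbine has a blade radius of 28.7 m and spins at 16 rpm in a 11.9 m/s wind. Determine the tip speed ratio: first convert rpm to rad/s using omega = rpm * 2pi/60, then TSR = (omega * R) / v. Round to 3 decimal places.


Convert rotational speed to rad/s:
  omega = 16 * 2 * pi / 60 = 1.6755 rad/s
Compute tip speed:
  v_tip = omega * R = 1.6755 * 28.7 = 48.087 m/s
Tip speed ratio:
  TSR = v_tip / v_wind = 48.087 / 11.9 = 4.041

4.041


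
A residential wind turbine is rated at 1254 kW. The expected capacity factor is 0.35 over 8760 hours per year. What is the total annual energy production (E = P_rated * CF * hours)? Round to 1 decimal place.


Annual energy = rated_kW * capacity_factor * hours_per_year
Given: P_rated = 1254 kW, CF = 0.35, hours = 8760
E = 1254 * 0.35 * 8760
E = 3844764.0 kWh

3844764.0


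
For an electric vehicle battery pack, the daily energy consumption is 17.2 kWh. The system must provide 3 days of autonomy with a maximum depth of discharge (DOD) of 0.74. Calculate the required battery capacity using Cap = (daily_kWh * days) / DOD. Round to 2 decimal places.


Total energy needed = daily * days = 17.2 * 3 = 51.6 kWh
Account for depth of discharge:
  Cap = total_energy / DOD = 51.6 / 0.74
  Cap = 69.73 kWh

69.73


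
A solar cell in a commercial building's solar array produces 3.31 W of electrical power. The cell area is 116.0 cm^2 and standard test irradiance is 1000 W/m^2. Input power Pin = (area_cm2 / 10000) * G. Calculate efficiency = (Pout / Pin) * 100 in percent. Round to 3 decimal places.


First compute the input power:
  Pin = area_cm2 / 10000 * G = 116.0 / 10000 * 1000 = 11.6 W
Then compute efficiency:
  Efficiency = (Pout / Pin) * 100 = (3.31 / 11.6) * 100
  Efficiency = 28.534%

28.534


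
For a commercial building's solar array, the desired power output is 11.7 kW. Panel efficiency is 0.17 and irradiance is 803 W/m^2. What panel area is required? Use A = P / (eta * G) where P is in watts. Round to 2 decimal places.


Convert target power to watts: P = 11.7 * 1000 = 11700.0 W
Compute denominator: eta * G = 0.17 * 803 = 136.51
Required area A = P / (eta * G) = 11700.0 / 136.51
A = 85.71 m^2

85.71


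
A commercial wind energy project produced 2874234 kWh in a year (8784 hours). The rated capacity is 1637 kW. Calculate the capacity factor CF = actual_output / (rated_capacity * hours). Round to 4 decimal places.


Capacity factor = actual output / maximum possible output
Maximum possible = rated * hours = 1637 * 8784 = 14379408 kWh
CF = 2874234 / 14379408
CF = 0.1999

0.1999


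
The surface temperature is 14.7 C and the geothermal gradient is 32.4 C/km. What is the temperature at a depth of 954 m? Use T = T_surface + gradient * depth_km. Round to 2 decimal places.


Convert depth to km: 954 / 1000 = 0.954 km
Temperature increase = gradient * depth_km = 32.4 * 0.954 = 30.91 C
Temperature at depth = T_surface + delta_T = 14.7 + 30.91
T = 45.61 C

45.61


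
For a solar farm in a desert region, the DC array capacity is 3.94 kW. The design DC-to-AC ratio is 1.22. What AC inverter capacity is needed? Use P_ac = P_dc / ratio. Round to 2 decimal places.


The inverter AC capacity is determined by the DC/AC ratio.
Given: P_dc = 3.94 kW, DC/AC ratio = 1.22
P_ac = P_dc / ratio = 3.94 / 1.22
P_ac = 3.23 kW

3.23


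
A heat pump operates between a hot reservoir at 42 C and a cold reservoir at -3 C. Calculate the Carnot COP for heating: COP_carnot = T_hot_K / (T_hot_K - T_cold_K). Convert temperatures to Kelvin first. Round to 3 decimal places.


Convert to Kelvin:
  T_hot = 42 + 273.15 = 315.15 K
  T_cold = -3 + 273.15 = 270.15 K
Apply Carnot COP formula:
  COP = T_hot_K / (T_hot_K - T_cold_K) = 315.15 / 45.0
  COP = 7.003

7.003


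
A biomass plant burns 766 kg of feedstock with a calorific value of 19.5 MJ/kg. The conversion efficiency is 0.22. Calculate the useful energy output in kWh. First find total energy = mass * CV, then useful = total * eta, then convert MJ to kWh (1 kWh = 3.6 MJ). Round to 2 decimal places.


Total energy = mass * CV = 766 * 19.5 = 14937.0 MJ
Useful energy = total * eta = 14937.0 * 0.22 = 3286.14 MJ
Convert to kWh: 3286.14 / 3.6
Useful energy = 912.82 kWh

912.82


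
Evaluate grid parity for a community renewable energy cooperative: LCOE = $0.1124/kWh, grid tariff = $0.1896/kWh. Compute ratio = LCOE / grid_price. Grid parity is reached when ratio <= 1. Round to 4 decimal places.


Compare LCOE to grid price:
  LCOE = $0.1124/kWh, Grid price = $0.1896/kWh
  Ratio = LCOE / grid_price = 0.1124 / 0.1896 = 0.5928
  Grid parity achieved (ratio <= 1)? yes

0.5928


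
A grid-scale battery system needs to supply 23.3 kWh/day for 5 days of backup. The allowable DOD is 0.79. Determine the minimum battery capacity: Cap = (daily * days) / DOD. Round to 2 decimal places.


Total energy needed = daily * days = 23.3 * 5 = 116.5 kWh
Account for depth of discharge:
  Cap = total_energy / DOD = 116.5 / 0.79
  Cap = 147.47 kWh

147.47


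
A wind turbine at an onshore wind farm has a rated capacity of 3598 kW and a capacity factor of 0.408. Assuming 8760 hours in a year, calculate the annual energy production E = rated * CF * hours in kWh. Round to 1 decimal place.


Annual energy = rated_kW * capacity_factor * hours_per_year
Given: P_rated = 3598 kW, CF = 0.408, hours = 8760
E = 3598 * 0.408 * 8760
E = 12859539.8 kWh

12859539.8


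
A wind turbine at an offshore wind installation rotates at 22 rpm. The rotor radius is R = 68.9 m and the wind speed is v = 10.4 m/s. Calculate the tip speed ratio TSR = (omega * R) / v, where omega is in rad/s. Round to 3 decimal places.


Convert rotational speed to rad/s:
  omega = 22 * 2 * pi / 60 = 2.3038 rad/s
Compute tip speed:
  v_tip = omega * R = 2.3038 * 68.9 = 158.734 m/s
Tip speed ratio:
  TSR = v_tip / v_wind = 158.734 / 10.4 = 15.263

15.263


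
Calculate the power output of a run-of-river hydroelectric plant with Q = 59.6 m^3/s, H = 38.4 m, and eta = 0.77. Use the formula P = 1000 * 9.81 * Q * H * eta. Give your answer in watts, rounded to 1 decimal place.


Apply the hydropower formula P = rho * g * Q * H * eta
rho * g = 1000 * 9.81 = 9810.0
P = 9810.0 * 59.6 * 38.4 * 0.77
P = 17287700.0 W

17287700.0


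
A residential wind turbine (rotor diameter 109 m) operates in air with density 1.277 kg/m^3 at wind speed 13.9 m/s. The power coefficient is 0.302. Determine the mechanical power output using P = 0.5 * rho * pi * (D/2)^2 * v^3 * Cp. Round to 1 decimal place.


Step 1 -- Compute swept area:
  A = pi * (D/2)^2 = pi * (109/2)^2 = 9331.32 m^2
Step 2 -- Apply wind power equation:
  P = 0.5 * rho * A * v^3 * Cp
  v^3 = 13.9^3 = 2685.619
  P = 0.5 * 1.277 * 9331.32 * 2685.619 * 0.302
  P = 4832313.7 W

4832313.7


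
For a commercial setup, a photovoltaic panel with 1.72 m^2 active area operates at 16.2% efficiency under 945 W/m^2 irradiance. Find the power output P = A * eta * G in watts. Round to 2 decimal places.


Use the solar power formula P = A * eta * G.
Given: A = 1.72 m^2, eta = 0.162, G = 945 W/m^2
P = 1.72 * 0.162 * 945
P = 263.31 W

263.31


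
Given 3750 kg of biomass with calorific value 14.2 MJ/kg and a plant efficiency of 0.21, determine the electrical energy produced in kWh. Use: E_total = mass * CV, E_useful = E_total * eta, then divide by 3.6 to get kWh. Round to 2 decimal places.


Total energy = mass * CV = 3750 * 14.2 = 53250.0 MJ
Useful energy = total * eta = 53250.0 * 0.21 = 11182.5 MJ
Convert to kWh: 11182.5 / 3.6
Useful energy = 3106.25 kWh

3106.25


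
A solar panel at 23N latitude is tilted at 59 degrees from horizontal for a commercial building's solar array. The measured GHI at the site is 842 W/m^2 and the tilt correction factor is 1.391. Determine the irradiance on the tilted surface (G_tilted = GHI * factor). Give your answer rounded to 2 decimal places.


Identify the given values:
  GHI = 842 W/m^2, tilt correction factor = 1.391
Apply the formula G_tilted = GHI * factor:
  G_tilted = 842 * 1.391
  G_tilted = 1171.22 W/m^2

1171.22


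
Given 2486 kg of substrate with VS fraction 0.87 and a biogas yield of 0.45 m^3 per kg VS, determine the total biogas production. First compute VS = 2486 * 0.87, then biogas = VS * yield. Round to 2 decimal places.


Compute volatile solids:
  VS = mass * VS_fraction = 2486 * 0.87 = 2162.82 kg
Calculate biogas volume:
  Biogas = VS * specific_yield = 2162.82 * 0.45
  Biogas = 973.27 m^3

973.27


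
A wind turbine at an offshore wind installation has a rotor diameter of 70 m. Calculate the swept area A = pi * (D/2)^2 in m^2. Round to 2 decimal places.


Compute the rotor radius:
  r = D / 2 = 70 / 2 = 35.0 m
Calculate swept area:
  A = pi * r^2 = pi * 35.0^2
  A = 3848.45 m^2

3848.45


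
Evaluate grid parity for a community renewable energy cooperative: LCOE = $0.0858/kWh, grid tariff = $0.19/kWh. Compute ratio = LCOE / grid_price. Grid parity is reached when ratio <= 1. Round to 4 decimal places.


Compare LCOE to grid price:
  LCOE = $0.0858/kWh, Grid price = $0.19/kWh
  Ratio = LCOE / grid_price = 0.0858 / 0.19 = 0.4516
  Grid parity achieved (ratio <= 1)? yes

0.4516


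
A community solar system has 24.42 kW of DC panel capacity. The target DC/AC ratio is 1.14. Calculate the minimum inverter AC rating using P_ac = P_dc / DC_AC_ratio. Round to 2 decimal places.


The inverter AC capacity is determined by the DC/AC ratio.
Given: P_dc = 24.42 kW, DC/AC ratio = 1.14
P_ac = P_dc / ratio = 24.42 / 1.14
P_ac = 21.42 kW

21.42


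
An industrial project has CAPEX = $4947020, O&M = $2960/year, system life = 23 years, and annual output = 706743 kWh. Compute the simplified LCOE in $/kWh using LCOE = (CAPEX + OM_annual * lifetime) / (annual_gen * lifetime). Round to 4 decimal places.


Total cost = CAPEX + OM * lifetime = 4947020 + 2960 * 23 = 4947020 + 68080 = 5015100
Total generation = annual * lifetime = 706743 * 23 = 16255089 kWh
LCOE = 5015100 / 16255089
LCOE = 0.3085 $/kWh

0.3085


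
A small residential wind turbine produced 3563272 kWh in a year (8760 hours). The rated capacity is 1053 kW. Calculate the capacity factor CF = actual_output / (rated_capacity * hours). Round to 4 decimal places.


Capacity factor = actual output / maximum possible output
Maximum possible = rated * hours = 1053 * 8760 = 9224280 kWh
CF = 3563272 / 9224280
CF = 0.3863

0.3863


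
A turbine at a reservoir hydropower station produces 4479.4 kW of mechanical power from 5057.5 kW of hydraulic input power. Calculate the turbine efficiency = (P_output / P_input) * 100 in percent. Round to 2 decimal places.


Turbine efficiency = (output power / input power) * 100
eta = (4479.4 / 5057.5) * 100
eta = 88.57%

88.57


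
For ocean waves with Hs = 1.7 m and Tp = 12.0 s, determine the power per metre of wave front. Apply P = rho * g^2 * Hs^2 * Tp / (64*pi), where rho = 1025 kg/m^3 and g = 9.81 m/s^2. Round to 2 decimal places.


Apply wave power formula:
  g^2 = 9.81^2 = 96.2361
  Hs^2 = 1.7^2 = 2.89
  Numerator = rho * g^2 * Hs^2 * Tp = 1025 * 96.2361 * 2.89 * 12.0 = 3420904.65
  Denominator = 64 * pi = 201.0619
  P = 3420904.65 / 201.0619 = 17014.18 W/m

17014.18


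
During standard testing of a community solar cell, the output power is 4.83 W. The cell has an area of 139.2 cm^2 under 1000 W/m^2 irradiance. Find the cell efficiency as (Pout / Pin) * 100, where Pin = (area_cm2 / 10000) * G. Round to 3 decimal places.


First compute the input power:
  Pin = area_cm2 / 10000 * G = 139.2 / 10000 * 1000 = 13.92 W
Then compute efficiency:
  Efficiency = (Pout / Pin) * 100 = (4.83 / 13.92) * 100
  Efficiency = 34.698%

34.698


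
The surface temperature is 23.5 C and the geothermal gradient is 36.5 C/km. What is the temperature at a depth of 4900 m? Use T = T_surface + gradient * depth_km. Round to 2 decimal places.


Convert depth to km: 4900 / 1000 = 4.9 km
Temperature increase = gradient * depth_km = 36.5 * 4.9 = 178.85 C
Temperature at depth = T_surface + delta_T = 23.5 + 178.85
T = 202.35 C

202.35


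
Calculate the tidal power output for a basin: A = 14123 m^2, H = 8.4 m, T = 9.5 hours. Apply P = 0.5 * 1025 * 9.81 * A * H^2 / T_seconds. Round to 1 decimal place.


Convert period to seconds: T = 9.5 * 3600 = 34200.0 s
H^2 = 8.4^2 = 70.56
P = 0.5 * rho * g * A * H^2 / T
P = 0.5 * 1025 * 9.81 * 14123 * 70.56 / 34200.0
P = 146494.8 W

146494.8


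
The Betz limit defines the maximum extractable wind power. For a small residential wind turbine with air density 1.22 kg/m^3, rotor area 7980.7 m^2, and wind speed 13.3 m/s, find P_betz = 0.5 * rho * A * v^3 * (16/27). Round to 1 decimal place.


The Betz coefficient Cp_max = 16/27 = 0.5926
v^3 = 13.3^3 = 2352.637
P_betz = 0.5 * rho * A * v^3 * Cp_max
P_betz = 0.5 * 1.22 * 7980.7 * 2352.637 * 0.5926
P_betz = 6787064.3 W

6787064.3


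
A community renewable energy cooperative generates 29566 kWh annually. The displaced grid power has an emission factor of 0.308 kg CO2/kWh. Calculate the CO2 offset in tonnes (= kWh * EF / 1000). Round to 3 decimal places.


CO2 offset in kg = generation * emission_factor
CO2 offset = 29566 * 0.308 = 9106.33 kg
Convert to tonnes:
  CO2 offset = 9106.33 / 1000 = 9.106 tonnes

9.106


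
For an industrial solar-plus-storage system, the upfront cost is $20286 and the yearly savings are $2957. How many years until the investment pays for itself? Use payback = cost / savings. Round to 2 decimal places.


Simple payback period = initial cost / annual savings
Payback = 20286 / 2957
Payback = 6.86 years

6.86


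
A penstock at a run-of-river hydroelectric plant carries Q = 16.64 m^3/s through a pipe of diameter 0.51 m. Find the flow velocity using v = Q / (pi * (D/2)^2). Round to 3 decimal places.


Compute pipe cross-sectional area:
  A = pi * (D/2)^2 = pi * (0.51/2)^2 = 0.2043 m^2
Calculate velocity:
  v = Q / A = 16.64 / 0.2043
  v = 81.456 m/s

81.456


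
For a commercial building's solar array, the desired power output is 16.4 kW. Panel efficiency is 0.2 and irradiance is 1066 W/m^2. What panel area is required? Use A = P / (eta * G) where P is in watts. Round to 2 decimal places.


Convert target power to watts: P = 16.4 * 1000 = 16400.0 W
Compute denominator: eta * G = 0.2 * 1066 = 213.2
Required area A = P / (eta * G) = 16400.0 / 213.2
A = 76.92 m^2

76.92


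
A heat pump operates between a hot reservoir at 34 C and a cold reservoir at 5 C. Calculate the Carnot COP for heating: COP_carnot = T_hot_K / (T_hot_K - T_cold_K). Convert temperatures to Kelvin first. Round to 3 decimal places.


Convert to Kelvin:
  T_hot = 34 + 273.15 = 307.15 K
  T_cold = 5 + 273.15 = 278.15 K
Apply Carnot COP formula:
  COP = T_hot_K / (T_hot_K - T_cold_K) = 307.15 / 29.0
  COP = 10.591

10.591


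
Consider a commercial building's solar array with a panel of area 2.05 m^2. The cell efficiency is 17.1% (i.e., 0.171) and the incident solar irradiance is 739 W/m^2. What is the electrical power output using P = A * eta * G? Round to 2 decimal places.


Use the solar power formula P = A * eta * G.
Given: A = 2.05 m^2, eta = 0.171, G = 739 W/m^2
P = 2.05 * 0.171 * 739
P = 259.06 W

259.06


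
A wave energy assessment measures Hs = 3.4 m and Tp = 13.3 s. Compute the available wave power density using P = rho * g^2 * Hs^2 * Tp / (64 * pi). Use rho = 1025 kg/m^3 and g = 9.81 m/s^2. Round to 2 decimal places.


Apply wave power formula:
  g^2 = 9.81^2 = 96.2361
  Hs^2 = 3.4^2 = 11.56
  Numerator = rho * g^2 * Hs^2 * Tp = 1025 * 96.2361 * 11.56 * 13.3 = 15166010.6
  Denominator = 64 * pi = 201.0619
  P = 15166010.6 / 201.0619 = 75429.55 W/m

75429.55


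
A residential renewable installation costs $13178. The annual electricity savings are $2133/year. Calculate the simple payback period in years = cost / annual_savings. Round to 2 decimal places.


Simple payback period = initial cost / annual savings
Payback = 13178 / 2133
Payback = 6.18 years

6.18


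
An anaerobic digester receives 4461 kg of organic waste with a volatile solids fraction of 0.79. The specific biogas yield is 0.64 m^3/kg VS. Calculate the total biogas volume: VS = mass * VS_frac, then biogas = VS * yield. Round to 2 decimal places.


Compute volatile solids:
  VS = mass * VS_fraction = 4461 * 0.79 = 3524.19 kg
Calculate biogas volume:
  Biogas = VS * specific_yield = 3524.19 * 0.64
  Biogas = 2255.48 m^3

2255.48


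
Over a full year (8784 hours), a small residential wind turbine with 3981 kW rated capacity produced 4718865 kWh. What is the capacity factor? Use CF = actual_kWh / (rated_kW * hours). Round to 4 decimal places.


Capacity factor = actual output / maximum possible output
Maximum possible = rated * hours = 3981 * 8784 = 34969104 kWh
CF = 4718865 / 34969104
CF = 0.1349

0.1349


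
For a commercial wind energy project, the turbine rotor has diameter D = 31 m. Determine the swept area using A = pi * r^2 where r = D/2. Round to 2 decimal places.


Compute the rotor radius:
  r = D / 2 = 31 / 2 = 15.5 m
Calculate swept area:
  A = pi * r^2 = pi * 15.5^2
  A = 754.77 m^2

754.77


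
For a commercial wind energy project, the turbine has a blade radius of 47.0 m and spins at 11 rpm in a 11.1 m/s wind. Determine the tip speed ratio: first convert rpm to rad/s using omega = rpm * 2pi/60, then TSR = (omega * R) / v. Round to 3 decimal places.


Convert rotational speed to rad/s:
  omega = 11 * 2 * pi / 60 = 1.1519 rad/s
Compute tip speed:
  v_tip = omega * R = 1.1519 * 47.0 = 54.14 m/s
Tip speed ratio:
  TSR = v_tip / v_wind = 54.14 / 11.1 = 4.877

4.877


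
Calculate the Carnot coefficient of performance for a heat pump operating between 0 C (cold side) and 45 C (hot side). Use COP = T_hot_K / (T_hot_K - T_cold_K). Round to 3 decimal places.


Convert to Kelvin:
  T_hot = 45 + 273.15 = 318.15 K
  T_cold = 0 + 273.15 = 273.15 K
Apply Carnot COP formula:
  COP = T_hot_K / (T_hot_K - T_cold_K) = 318.15 / 45.0
  COP = 7.070

7.070


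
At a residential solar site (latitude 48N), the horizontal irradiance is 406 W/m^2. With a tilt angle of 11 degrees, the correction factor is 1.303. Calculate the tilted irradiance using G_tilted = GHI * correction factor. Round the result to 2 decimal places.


Identify the given values:
  GHI = 406 W/m^2, tilt correction factor = 1.303
Apply the formula G_tilted = GHI * factor:
  G_tilted = 406 * 1.303
  G_tilted = 529.02 W/m^2

529.02


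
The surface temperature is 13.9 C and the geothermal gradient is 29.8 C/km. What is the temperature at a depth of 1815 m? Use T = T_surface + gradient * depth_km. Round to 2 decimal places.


Convert depth to km: 1815 / 1000 = 1.815 km
Temperature increase = gradient * depth_km = 29.8 * 1.815 = 54.09 C
Temperature at depth = T_surface + delta_T = 13.9 + 54.09
T = 67.99 C

67.99


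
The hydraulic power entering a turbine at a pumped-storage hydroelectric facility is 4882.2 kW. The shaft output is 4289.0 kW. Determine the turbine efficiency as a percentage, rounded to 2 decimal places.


Turbine efficiency = (output power / input power) * 100
eta = (4289.0 / 4882.2) * 100
eta = 87.85%

87.85


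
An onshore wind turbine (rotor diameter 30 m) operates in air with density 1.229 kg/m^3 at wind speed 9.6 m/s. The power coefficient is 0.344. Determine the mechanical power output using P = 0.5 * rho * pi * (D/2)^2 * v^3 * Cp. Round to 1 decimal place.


Step 1 -- Compute swept area:
  A = pi * (D/2)^2 = pi * (30/2)^2 = 706.86 m^2
Step 2 -- Apply wind power equation:
  P = 0.5 * rho * A * v^3 * Cp
  v^3 = 9.6^3 = 884.736
  P = 0.5 * 1.229 * 706.86 * 884.736 * 0.344
  P = 132198.5 W

132198.5


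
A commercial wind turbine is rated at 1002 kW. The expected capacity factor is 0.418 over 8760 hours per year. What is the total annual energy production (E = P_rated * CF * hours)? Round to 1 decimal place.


Annual energy = rated_kW * capacity_factor * hours_per_year
Given: P_rated = 1002 kW, CF = 0.418, hours = 8760
E = 1002 * 0.418 * 8760
E = 3669003.4 kWh

3669003.4


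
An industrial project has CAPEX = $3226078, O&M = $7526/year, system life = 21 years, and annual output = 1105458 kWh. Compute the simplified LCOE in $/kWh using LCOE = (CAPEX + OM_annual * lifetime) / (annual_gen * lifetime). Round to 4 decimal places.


Total cost = CAPEX + OM * lifetime = 3226078 + 7526 * 21 = 3226078 + 158046 = 3384124
Total generation = annual * lifetime = 1105458 * 21 = 23214618 kWh
LCOE = 3384124 / 23214618
LCOE = 0.1458 $/kWh

0.1458


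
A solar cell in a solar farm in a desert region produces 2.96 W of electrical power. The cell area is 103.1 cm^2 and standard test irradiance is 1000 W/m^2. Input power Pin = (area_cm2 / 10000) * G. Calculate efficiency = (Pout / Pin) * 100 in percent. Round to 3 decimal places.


First compute the input power:
  Pin = area_cm2 / 10000 * G = 103.1 / 10000 * 1000 = 10.31 W
Then compute efficiency:
  Efficiency = (Pout / Pin) * 100 = (2.96 / 10.31) * 100
  Efficiency = 28.710%

28.710


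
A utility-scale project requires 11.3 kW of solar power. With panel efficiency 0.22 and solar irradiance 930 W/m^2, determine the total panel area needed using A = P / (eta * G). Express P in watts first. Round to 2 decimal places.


Convert target power to watts: P = 11.3 * 1000 = 11300.0 W
Compute denominator: eta * G = 0.22 * 930 = 204.6
Required area A = P / (eta * G) = 11300.0 / 204.6
A = 55.23 m^2

55.23
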